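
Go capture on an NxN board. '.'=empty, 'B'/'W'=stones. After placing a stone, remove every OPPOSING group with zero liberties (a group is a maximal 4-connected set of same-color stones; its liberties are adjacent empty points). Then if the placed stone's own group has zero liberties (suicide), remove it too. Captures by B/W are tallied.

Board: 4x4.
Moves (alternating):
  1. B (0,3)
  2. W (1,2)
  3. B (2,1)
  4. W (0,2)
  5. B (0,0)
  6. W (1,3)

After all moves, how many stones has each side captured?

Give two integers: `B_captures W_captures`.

Move 1: B@(0,3) -> caps B=0 W=0
Move 2: W@(1,2) -> caps B=0 W=0
Move 3: B@(2,1) -> caps B=0 W=0
Move 4: W@(0,2) -> caps B=0 W=0
Move 5: B@(0,0) -> caps B=0 W=0
Move 6: W@(1,3) -> caps B=0 W=1

Answer: 0 1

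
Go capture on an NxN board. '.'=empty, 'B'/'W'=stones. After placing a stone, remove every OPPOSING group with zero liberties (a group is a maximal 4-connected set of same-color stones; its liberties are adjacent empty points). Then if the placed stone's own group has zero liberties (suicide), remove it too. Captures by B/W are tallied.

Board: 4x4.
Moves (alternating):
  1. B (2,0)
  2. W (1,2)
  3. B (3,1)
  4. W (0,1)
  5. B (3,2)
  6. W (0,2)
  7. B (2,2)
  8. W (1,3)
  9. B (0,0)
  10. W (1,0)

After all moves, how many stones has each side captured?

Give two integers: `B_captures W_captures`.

Answer: 0 1

Derivation:
Move 1: B@(2,0) -> caps B=0 W=0
Move 2: W@(1,2) -> caps B=0 W=0
Move 3: B@(3,1) -> caps B=0 W=0
Move 4: W@(0,1) -> caps B=0 W=0
Move 5: B@(3,2) -> caps B=0 W=0
Move 6: W@(0,2) -> caps B=0 W=0
Move 7: B@(2,2) -> caps B=0 W=0
Move 8: W@(1,3) -> caps B=0 W=0
Move 9: B@(0,0) -> caps B=0 W=0
Move 10: W@(1,0) -> caps B=0 W=1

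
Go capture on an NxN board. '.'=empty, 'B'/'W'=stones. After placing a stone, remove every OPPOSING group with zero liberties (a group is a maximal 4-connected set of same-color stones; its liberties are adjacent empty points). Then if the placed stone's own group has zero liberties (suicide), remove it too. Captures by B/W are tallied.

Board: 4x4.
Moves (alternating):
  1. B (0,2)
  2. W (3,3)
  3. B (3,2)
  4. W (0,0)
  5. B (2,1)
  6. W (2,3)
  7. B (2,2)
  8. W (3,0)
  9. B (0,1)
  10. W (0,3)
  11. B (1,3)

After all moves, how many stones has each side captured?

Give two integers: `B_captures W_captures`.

Move 1: B@(0,2) -> caps B=0 W=0
Move 2: W@(3,3) -> caps B=0 W=0
Move 3: B@(3,2) -> caps B=0 W=0
Move 4: W@(0,0) -> caps B=0 W=0
Move 5: B@(2,1) -> caps B=0 W=0
Move 6: W@(2,3) -> caps B=0 W=0
Move 7: B@(2,2) -> caps B=0 W=0
Move 8: W@(3,0) -> caps B=0 W=0
Move 9: B@(0,1) -> caps B=0 W=0
Move 10: W@(0,3) -> caps B=0 W=0
Move 11: B@(1,3) -> caps B=3 W=0

Answer: 3 0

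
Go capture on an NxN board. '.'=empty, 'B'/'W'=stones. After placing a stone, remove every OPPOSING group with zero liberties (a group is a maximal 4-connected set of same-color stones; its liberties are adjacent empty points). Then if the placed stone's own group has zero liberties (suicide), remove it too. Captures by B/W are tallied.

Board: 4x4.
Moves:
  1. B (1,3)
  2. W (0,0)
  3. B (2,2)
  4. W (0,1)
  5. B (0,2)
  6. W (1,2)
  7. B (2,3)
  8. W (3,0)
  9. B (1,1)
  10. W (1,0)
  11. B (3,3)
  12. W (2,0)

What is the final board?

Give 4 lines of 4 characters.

Answer: WWB.
WB.B
W.BB
W..B

Derivation:
Move 1: B@(1,3) -> caps B=0 W=0
Move 2: W@(0,0) -> caps B=0 W=0
Move 3: B@(2,2) -> caps B=0 W=0
Move 4: W@(0,1) -> caps B=0 W=0
Move 5: B@(0,2) -> caps B=0 W=0
Move 6: W@(1,2) -> caps B=0 W=0
Move 7: B@(2,3) -> caps B=0 W=0
Move 8: W@(3,0) -> caps B=0 W=0
Move 9: B@(1,1) -> caps B=1 W=0
Move 10: W@(1,0) -> caps B=1 W=0
Move 11: B@(3,3) -> caps B=1 W=0
Move 12: W@(2,0) -> caps B=1 W=0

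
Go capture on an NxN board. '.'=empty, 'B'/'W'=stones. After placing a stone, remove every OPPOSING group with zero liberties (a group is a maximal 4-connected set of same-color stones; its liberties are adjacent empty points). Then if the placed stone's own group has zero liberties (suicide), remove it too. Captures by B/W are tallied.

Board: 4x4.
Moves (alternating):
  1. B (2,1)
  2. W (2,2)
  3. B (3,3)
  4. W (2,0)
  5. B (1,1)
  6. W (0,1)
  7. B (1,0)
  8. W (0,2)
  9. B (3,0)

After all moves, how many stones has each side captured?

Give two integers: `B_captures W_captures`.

Move 1: B@(2,1) -> caps B=0 W=0
Move 2: W@(2,2) -> caps B=0 W=0
Move 3: B@(3,3) -> caps B=0 W=0
Move 4: W@(2,0) -> caps B=0 W=0
Move 5: B@(1,1) -> caps B=0 W=0
Move 6: W@(0,1) -> caps B=0 W=0
Move 7: B@(1,0) -> caps B=0 W=0
Move 8: W@(0,2) -> caps B=0 W=0
Move 9: B@(3,0) -> caps B=1 W=0

Answer: 1 0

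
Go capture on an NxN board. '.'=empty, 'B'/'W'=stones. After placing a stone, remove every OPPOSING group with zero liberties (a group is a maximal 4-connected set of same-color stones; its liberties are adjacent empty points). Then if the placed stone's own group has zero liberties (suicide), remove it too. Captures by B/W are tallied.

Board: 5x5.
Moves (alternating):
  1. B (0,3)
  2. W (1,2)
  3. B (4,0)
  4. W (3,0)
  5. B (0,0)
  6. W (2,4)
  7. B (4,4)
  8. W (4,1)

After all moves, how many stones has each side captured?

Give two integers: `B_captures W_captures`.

Answer: 0 1

Derivation:
Move 1: B@(0,3) -> caps B=0 W=0
Move 2: W@(1,2) -> caps B=0 W=0
Move 3: B@(4,0) -> caps B=0 W=0
Move 4: W@(3,0) -> caps B=0 W=0
Move 5: B@(0,0) -> caps B=0 W=0
Move 6: W@(2,4) -> caps B=0 W=0
Move 7: B@(4,4) -> caps B=0 W=0
Move 8: W@(4,1) -> caps B=0 W=1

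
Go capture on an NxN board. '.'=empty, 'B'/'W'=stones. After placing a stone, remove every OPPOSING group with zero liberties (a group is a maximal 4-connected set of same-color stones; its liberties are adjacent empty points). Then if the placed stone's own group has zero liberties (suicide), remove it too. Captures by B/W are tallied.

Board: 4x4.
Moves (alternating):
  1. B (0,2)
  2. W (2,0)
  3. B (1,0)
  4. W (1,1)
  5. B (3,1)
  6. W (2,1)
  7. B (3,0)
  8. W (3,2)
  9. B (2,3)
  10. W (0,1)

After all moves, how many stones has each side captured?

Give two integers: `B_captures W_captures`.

Answer: 0 2

Derivation:
Move 1: B@(0,2) -> caps B=0 W=0
Move 2: W@(2,0) -> caps B=0 W=0
Move 3: B@(1,0) -> caps B=0 W=0
Move 4: W@(1,1) -> caps B=0 W=0
Move 5: B@(3,1) -> caps B=0 W=0
Move 6: W@(2,1) -> caps B=0 W=0
Move 7: B@(3,0) -> caps B=0 W=0
Move 8: W@(3,2) -> caps B=0 W=2
Move 9: B@(2,3) -> caps B=0 W=2
Move 10: W@(0,1) -> caps B=0 W=2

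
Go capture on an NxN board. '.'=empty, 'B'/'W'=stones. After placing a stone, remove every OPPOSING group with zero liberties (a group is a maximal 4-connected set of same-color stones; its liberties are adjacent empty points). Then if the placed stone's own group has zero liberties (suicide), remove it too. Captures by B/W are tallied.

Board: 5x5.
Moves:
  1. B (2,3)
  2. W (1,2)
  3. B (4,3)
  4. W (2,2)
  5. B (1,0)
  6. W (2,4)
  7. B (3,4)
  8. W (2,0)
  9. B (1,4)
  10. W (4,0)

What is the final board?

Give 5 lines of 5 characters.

Move 1: B@(2,3) -> caps B=0 W=0
Move 2: W@(1,2) -> caps B=0 W=0
Move 3: B@(4,3) -> caps B=0 W=0
Move 4: W@(2,2) -> caps B=0 W=0
Move 5: B@(1,0) -> caps B=0 W=0
Move 6: W@(2,4) -> caps B=0 W=0
Move 7: B@(3,4) -> caps B=0 W=0
Move 8: W@(2,0) -> caps B=0 W=0
Move 9: B@(1,4) -> caps B=1 W=0
Move 10: W@(4,0) -> caps B=1 W=0

Answer: .....
B.W.B
W.WB.
....B
W..B.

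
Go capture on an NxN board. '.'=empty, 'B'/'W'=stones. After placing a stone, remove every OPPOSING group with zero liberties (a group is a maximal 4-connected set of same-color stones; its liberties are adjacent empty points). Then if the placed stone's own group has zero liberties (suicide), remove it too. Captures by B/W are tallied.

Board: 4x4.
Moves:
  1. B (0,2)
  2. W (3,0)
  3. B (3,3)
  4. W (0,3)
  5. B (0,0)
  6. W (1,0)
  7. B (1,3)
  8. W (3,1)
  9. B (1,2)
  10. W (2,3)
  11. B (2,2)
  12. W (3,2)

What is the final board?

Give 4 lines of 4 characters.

Move 1: B@(0,2) -> caps B=0 W=0
Move 2: W@(3,0) -> caps B=0 W=0
Move 3: B@(3,3) -> caps B=0 W=0
Move 4: W@(0,3) -> caps B=0 W=0
Move 5: B@(0,0) -> caps B=0 W=0
Move 6: W@(1,0) -> caps B=0 W=0
Move 7: B@(1,3) -> caps B=1 W=0
Move 8: W@(3,1) -> caps B=1 W=0
Move 9: B@(1,2) -> caps B=1 W=0
Move 10: W@(2,3) -> caps B=1 W=0
Move 11: B@(2,2) -> caps B=2 W=0
Move 12: W@(3,2) -> caps B=2 W=0

Answer: B.B.
W.BB
..B.
WWWB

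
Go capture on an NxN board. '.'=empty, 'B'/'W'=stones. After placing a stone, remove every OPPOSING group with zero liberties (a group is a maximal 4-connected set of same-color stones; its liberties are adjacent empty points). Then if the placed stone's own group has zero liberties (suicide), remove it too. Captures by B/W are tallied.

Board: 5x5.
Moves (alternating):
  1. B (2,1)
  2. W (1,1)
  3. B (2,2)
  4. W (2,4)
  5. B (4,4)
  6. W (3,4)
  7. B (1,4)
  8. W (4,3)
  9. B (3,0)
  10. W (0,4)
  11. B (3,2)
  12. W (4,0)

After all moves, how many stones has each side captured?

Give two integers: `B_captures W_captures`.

Answer: 0 1

Derivation:
Move 1: B@(2,1) -> caps B=0 W=0
Move 2: W@(1,1) -> caps B=0 W=0
Move 3: B@(2,2) -> caps B=0 W=0
Move 4: W@(2,4) -> caps B=0 W=0
Move 5: B@(4,4) -> caps B=0 W=0
Move 6: W@(3,4) -> caps B=0 W=0
Move 7: B@(1,4) -> caps B=0 W=0
Move 8: W@(4,3) -> caps B=0 W=1
Move 9: B@(3,0) -> caps B=0 W=1
Move 10: W@(0,4) -> caps B=0 W=1
Move 11: B@(3,2) -> caps B=0 W=1
Move 12: W@(4,0) -> caps B=0 W=1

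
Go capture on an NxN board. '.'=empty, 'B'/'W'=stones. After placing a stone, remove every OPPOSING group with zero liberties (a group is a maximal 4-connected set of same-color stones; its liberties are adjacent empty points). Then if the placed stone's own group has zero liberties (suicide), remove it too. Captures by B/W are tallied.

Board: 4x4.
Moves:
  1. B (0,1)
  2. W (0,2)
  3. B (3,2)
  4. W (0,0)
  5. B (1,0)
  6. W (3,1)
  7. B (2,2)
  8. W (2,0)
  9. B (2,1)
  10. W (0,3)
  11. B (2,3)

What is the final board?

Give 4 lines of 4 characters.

Answer: .BWW
B...
WBBB
.WB.

Derivation:
Move 1: B@(0,1) -> caps B=0 W=0
Move 2: W@(0,2) -> caps B=0 W=0
Move 3: B@(3,2) -> caps B=0 W=0
Move 4: W@(0,0) -> caps B=0 W=0
Move 5: B@(1,0) -> caps B=1 W=0
Move 6: W@(3,1) -> caps B=1 W=0
Move 7: B@(2,2) -> caps B=1 W=0
Move 8: W@(2,0) -> caps B=1 W=0
Move 9: B@(2,1) -> caps B=1 W=0
Move 10: W@(0,3) -> caps B=1 W=0
Move 11: B@(2,3) -> caps B=1 W=0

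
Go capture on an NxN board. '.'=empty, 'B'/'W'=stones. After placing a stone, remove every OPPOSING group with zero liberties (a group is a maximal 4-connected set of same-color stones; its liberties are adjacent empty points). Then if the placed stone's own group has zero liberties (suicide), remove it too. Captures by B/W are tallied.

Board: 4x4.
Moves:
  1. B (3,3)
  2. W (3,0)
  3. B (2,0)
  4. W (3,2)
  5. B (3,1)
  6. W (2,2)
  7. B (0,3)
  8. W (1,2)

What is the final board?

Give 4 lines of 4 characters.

Answer: ...B
..W.
B.W.
.BWB

Derivation:
Move 1: B@(3,3) -> caps B=0 W=0
Move 2: W@(3,0) -> caps B=0 W=0
Move 3: B@(2,0) -> caps B=0 W=0
Move 4: W@(3,2) -> caps B=0 W=0
Move 5: B@(3,1) -> caps B=1 W=0
Move 6: W@(2,2) -> caps B=1 W=0
Move 7: B@(0,3) -> caps B=1 W=0
Move 8: W@(1,2) -> caps B=1 W=0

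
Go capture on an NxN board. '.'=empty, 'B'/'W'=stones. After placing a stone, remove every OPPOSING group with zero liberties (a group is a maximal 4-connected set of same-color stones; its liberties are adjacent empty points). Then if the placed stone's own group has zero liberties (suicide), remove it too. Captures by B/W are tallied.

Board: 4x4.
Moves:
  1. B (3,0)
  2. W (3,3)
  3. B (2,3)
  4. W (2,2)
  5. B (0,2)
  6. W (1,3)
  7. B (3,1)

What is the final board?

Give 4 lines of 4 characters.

Answer: ..B.
...W
..W.
BB.W

Derivation:
Move 1: B@(3,0) -> caps B=0 W=0
Move 2: W@(3,3) -> caps B=0 W=0
Move 3: B@(2,3) -> caps B=0 W=0
Move 4: W@(2,2) -> caps B=0 W=0
Move 5: B@(0,2) -> caps B=0 W=0
Move 6: W@(1,3) -> caps B=0 W=1
Move 7: B@(3,1) -> caps B=0 W=1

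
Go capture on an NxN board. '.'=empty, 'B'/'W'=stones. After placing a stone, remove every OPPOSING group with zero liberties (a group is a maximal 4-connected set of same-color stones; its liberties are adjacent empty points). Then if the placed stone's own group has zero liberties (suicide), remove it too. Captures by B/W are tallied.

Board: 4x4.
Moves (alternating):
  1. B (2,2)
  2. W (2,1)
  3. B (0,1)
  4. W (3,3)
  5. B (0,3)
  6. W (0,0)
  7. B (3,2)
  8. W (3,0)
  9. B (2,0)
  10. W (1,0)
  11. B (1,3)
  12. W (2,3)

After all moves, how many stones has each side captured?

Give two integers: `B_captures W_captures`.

Answer: 0 1

Derivation:
Move 1: B@(2,2) -> caps B=0 W=0
Move 2: W@(2,1) -> caps B=0 W=0
Move 3: B@(0,1) -> caps B=0 W=0
Move 4: W@(3,3) -> caps B=0 W=0
Move 5: B@(0,3) -> caps B=0 W=0
Move 6: W@(0,0) -> caps B=0 W=0
Move 7: B@(3,2) -> caps B=0 W=0
Move 8: W@(3,0) -> caps B=0 W=0
Move 9: B@(2,0) -> caps B=0 W=0
Move 10: W@(1,0) -> caps B=0 W=1
Move 11: B@(1,3) -> caps B=0 W=1
Move 12: W@(2,3) -> caps B=0 W=1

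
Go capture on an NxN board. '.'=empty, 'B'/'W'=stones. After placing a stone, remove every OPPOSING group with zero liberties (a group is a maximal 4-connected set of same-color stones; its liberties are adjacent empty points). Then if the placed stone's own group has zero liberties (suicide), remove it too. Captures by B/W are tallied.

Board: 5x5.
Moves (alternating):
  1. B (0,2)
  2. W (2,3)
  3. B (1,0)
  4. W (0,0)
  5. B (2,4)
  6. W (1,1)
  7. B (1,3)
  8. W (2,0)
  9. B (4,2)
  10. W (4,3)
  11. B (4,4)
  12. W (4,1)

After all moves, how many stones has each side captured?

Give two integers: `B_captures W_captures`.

Answer: 0 1

Derivation:
Move 1: B@(0,2) -> caps B=0 W=0
Move 2: W@(2,3) -> caps B=0 W=0
Move 3: B@(1,0) -> caps B=0 W=0
Move 4: W@(0,0) -> caps B=0 W=0
Move 5: B@(2,4) -> caps B=0 W=0
Move 6: W@(1,1) -> caps B=0 W=0
Move 7: B@(1,3) -> caps B=0 W=0
Move 8: W@(2,0) -> caps B=0 W=1
Move 9: B@(4,2) -> caps B=0 W=1
Move 10: W@(4,3) -> caps B=0 W=1
Move 11: B@(4,4) -> caps B=0 W=1
Move 12: W@(4,1) -> caps B=0 W=1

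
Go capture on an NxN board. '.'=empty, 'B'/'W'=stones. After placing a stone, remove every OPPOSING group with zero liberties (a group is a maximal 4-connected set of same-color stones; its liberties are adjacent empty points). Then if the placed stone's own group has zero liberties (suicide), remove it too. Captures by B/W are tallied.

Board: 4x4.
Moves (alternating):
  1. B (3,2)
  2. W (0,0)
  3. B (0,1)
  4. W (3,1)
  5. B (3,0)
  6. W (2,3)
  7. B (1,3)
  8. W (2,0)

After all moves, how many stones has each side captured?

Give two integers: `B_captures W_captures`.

Answer: 0 1

Derivation:
Move 1: B@(3,2) -> caps B=0 W=0
Move 2: W@(0,0) -> caps B=0 W=0
Move 3: B@(0,1) -> caps B=0 W=0
Move 4: W@(3,1) -> caps B=0 W=0
Move 5: B@(3,0) -> caps B=0 W=0
Move 6: W@(2,3) -> caps B=0 W=0
Move 7: B@(1,3) -> caps B=0 W=0
Move 8: W@(2,0) -> caps B=0 W=1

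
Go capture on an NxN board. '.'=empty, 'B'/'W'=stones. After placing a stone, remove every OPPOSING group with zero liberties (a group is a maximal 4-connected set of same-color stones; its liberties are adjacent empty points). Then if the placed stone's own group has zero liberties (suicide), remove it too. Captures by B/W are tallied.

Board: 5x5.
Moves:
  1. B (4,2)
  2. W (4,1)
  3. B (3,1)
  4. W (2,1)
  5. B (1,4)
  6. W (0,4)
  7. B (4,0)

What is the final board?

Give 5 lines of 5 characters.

Answer: ....W
....B
.W...
.B...
B.B..

Derivation:
Move 1: B@(4,2) -> caps B=0 W=0
Move 2: W@(4,1) -> caps B=0 W=0
Move 3: B@(3,1) -> caps B=0 W=0
Move 4: W@(2,1) -> caps B=0 W=0
Move 5: B@(1,4) -> caps B=0 W=0
Move 6: W@(0,4) -> caps B=0 W=0
Move 7: B@(4,0) -> caps B=1 W=0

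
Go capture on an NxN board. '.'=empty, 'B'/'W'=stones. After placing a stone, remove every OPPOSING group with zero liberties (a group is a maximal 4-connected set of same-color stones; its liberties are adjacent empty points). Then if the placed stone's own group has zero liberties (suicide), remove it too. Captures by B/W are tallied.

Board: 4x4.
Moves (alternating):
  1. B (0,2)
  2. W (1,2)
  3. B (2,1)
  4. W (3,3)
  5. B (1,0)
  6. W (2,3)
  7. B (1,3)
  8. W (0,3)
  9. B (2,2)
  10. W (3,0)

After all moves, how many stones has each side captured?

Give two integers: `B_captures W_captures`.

Answer: 0 1

Derivation:
Move 1: B@(0,2) -> caps B=0 W=0
Move 2: W@(1,2) -> caps B=0 W=0
Move 3: B@(2,1) -> caps B=0 W=0
Move 4: W@(3,3) -> caps B=0 W=0
Move 5: B@(1,0) -> caps B=0 W=0
Move 6: W@(2,3) -> caps B=0 W=0
Move 7: B@(1,3) -> caps B=0 W=0
Move 8: W@(0,3) -> caps B=0 W=1
Move 9: B@(2,2) -> caps B=0 W=1
Move 10: W@(3,0) -> caps B=0 W=1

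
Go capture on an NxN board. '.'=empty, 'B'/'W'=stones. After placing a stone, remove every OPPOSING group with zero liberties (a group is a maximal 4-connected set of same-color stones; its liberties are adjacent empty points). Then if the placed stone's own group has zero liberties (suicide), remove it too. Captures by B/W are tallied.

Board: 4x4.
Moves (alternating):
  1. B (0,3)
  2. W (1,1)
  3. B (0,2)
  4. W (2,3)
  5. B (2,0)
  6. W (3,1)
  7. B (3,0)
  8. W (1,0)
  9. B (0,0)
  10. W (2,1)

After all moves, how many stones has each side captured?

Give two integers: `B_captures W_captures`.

Answer: 0 2

Derivation:
Move 1: B@(0,3) -> caps B=0 W=0
Move 2: W@(1,1) -> caps B=0 W=0
Move 3: B@(0,2) -> caps B=0 W=0
Move 4: W@(2,3) -> caps B=0 W=0
Move 5: B@(2,0) -> caps B=0 W=0
Move 6: W@(3,1) -> caps B=0 W=0
Move 7: B@(3,0) -> caps B=0 W=0
Move 8: W@(1,0) -> caps B=0 W=0
Move 9: B@(0,0) -> caps B=0 W=0
Move 10: W@(2,1) -> caps B=0 W=2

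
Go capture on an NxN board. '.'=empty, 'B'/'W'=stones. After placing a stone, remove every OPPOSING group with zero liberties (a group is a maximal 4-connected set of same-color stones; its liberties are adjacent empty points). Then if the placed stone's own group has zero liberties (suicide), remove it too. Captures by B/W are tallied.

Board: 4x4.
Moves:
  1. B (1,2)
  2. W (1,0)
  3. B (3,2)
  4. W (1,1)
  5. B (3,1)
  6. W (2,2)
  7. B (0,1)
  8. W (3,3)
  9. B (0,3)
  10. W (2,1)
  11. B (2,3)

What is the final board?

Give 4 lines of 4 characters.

Answer: .B.B
WWB.
.WWB
.BB.

Derivation:
Move 1: B@(1,2) -> caps B=0 W=0
Move 2: W@(1,0) -> caps B=0 W=0
Move 3: B@(3,2) -> caps B=0 W=0
Move 4: W@(1,1) -> caps B=0 W=0
Move 5: B@(3,1) -> caps B=0 W=0
Move 6: W@(2,2) -> caps B=0 W=0
Move 7: B@(0,1) -> caps B=0 W=0
Move 8: W@(3,3) -> caps B=0 W=0
Move 9: B@(0,3) -> caps B=0 W=0
Move 10: W@(2,1) -> caps B=0 W=0
Move 11: B@(2,3) -> caps B=1 W=0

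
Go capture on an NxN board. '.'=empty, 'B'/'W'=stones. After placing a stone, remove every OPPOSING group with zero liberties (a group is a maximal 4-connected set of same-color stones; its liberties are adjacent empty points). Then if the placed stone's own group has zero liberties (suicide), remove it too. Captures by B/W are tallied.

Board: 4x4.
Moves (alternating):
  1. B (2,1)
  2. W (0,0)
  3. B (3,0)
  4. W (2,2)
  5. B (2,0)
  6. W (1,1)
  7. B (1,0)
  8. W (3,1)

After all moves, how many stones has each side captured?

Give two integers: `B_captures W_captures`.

Answer: 0 4

Derivation:
Move 1: B@(2,1) -> caps B=0 W=0
Move 2: W@(0,0) -> caps B=0 W=0
Move 3: B@(3,0) -> caps B=0 W=0
Move 4: W@(2,2) -> caps B=0 W=0
Move 5: B@(2,0) -> caps B=0 W=0
Move 6: W@(1,1) -> caps B=0 W=0
Move 7: B@(1,0) -> caps B=0 W=0
Move 8: W@(3,1) -> caps B=0 W=4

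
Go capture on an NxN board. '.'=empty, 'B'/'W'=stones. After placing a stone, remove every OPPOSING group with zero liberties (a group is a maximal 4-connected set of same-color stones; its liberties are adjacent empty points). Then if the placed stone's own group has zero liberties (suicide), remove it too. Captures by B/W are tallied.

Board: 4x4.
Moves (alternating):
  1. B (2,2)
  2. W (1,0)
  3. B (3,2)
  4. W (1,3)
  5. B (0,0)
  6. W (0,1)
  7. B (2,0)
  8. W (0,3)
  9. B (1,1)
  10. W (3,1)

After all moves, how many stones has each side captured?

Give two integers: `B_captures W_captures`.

Move 1: B@(2,2) -> caps B=0 W=0
Move 2: W@(1,0) -> caps B=0 W=0
Move 3: B@(3,2) -> caps B=0 W=0
Move 4: W@(1,3) -> caps B=0 W=0
Move 5: B@(0,0) -> caps B=0 W=0
Move 6: W@(0,1) -> caps B=0 W=1
Move 7: B@(2,0) -> caps B=0 W=1
Move 8: W@(0,3) -> caps B=0 W=1
Move 9: B@(1,1) -> caps B=0 W=1
Move 10: W@(3,1) -> caps B=0 W=1

Answer: 0 1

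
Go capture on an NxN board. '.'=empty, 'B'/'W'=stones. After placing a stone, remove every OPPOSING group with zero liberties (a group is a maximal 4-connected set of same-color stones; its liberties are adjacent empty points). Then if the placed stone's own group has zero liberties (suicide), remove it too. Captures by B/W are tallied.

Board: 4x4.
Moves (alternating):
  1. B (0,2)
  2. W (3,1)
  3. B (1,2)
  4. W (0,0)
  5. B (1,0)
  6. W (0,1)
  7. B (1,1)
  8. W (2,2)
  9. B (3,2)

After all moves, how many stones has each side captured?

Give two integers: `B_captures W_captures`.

Move 1: B@(0,2) -> caps B=0 W=0
Move 2: W@(3,1) -> caps B=0 W=0
Move 3: B@(1,2) -> caps B=0 W=0
Move 4: W@(0,0) -> caps B=0 W=0
Move 5: B@(1,0) -> caps B=0 W=0
Move 6: W@(0,1) -> caps B=0 W=0
Move 7: B@(1,1) -> caps B=2 W=0
Move 8: W@(2,2) -> caps B=2 W=0
Move 9: B@(3,2) -> caps B=2 W=0

Answer: 2 0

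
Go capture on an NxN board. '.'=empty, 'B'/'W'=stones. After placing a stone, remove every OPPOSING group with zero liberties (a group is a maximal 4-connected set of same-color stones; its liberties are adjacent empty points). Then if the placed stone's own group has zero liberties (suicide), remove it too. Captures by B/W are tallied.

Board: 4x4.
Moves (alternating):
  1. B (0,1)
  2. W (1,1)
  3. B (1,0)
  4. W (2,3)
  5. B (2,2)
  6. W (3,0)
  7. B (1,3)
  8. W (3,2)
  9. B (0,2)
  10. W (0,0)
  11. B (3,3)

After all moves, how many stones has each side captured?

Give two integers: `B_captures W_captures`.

Answer: 1 0

Derivation:
Move 1: B@(0,1) -> caps B=0 W=0
Move 2: W@(1,1) -> caps B=0 W=0
Move 3: B@(1,0) -> caps B=0 W=0
Move 4: W@(2,3) -> caps B=0 W=0
Move 5: B@(2,2) -> caps B=0 W=0
Move 6: W@(3,0) -> caps B=0 W=0
Move 7: B@(1,3) -> caps B=0 W=0
Move 8: W@(3,2) -> caps B=0 W=0
Move 9: B@(0,2) -> caps B=0 W=0
Move 10: W@(0,0) -> caps B=0 W=0
Move 11: B@(3,3) -> caps B=1 W=0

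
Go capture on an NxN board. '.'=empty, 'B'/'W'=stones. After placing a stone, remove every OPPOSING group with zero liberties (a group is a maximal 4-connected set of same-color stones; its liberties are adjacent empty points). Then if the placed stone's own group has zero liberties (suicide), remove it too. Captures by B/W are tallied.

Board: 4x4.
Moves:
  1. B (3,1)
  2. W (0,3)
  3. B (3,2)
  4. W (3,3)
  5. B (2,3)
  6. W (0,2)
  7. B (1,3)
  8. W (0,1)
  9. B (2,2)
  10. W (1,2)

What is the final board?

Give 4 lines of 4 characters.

Move 1: B@(3,1) -> caps B=0 W=0
Move 2: W@(0,3) -> caps B=0 W=0
Move 3: B@(3,2) -> caps B=0 W=0
Move 4: W@(3,3) -> caps B=0 W=0
Move 5: B@(2,3) -> caps B=1 W=0
Move 6: W@(0,2) -> caps B=1 W=0
Move 7: B@(1,3) -> caps B=1 W=0
Move 8: W@(0,1) -> caps B=1 W=0
Move 9: B@(2,2) -> caps B=1 W=0
Move 10: W@(1,2) -> caps B=1 W=0

Answer: .WWW
..WB
..BB
.BB.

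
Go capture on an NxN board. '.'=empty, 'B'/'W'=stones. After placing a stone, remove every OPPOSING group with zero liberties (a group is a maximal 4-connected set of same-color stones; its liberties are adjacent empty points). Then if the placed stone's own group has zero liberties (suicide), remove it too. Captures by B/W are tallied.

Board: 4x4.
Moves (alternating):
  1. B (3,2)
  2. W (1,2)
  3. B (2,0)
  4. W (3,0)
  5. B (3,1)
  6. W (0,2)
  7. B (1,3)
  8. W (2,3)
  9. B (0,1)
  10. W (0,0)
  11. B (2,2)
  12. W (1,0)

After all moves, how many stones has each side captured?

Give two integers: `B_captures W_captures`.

Answer: 1 0

Derivation:
Move 1: B@(3,2) -> caps B=0 W=0
Move 2: W@(1,2) -> caps B=0 W=0
Move 3: B@(2,0) -> caps B=0 W=0
Move 4: W@(3,0) -> caps B=0 W=0
Move 5: B@(3,1) -> caps B=1 W=0
Move 6: W@(0,2) -> caps B=1 W=0
Move 7: B@(1,3) -> caps B=1 W=0
Move 8: W@(2,3) -> caps B=1 W=0
Move 9: B@(0,1) -> caps B=1 W=0
Move 10: W@(0,0) -> caps B=1 W=0
Move 11: B@(2,2) -> caps B=1 W=0
Move 12: W@(1,0) -> caps B=1 W=0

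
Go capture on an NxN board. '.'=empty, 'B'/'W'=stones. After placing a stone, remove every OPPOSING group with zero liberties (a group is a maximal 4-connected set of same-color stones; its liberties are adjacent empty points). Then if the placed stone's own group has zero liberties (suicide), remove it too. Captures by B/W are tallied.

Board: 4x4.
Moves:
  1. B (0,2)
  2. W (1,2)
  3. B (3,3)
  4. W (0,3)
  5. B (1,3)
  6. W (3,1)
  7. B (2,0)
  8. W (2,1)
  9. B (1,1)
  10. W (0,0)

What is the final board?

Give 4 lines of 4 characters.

Move 1: B@(0,2) -> caps B=0 W=0
Move 2: W@(1,2) -> caps B=0 W=0
Move 3: B@(3,3) -> caps B=0 W=0
Move 4: W@(0,3) -> caps B=0 W=0
Move 5: B@(1,3) -> caps B=1 W=0
Move 6: W@(3,1) -> caps B=1 W=0
Move 7: B@(2,0) -> caps B=1 W=0
Move 8: W@(2,1) -> caps B=1 W=0
Move 9: B@(1,1) -> caps B=1 W=0
Move 10: W@(0,0) -> caps B=1 W=0

Answer: W.B.
.BWB
BW..
.W.B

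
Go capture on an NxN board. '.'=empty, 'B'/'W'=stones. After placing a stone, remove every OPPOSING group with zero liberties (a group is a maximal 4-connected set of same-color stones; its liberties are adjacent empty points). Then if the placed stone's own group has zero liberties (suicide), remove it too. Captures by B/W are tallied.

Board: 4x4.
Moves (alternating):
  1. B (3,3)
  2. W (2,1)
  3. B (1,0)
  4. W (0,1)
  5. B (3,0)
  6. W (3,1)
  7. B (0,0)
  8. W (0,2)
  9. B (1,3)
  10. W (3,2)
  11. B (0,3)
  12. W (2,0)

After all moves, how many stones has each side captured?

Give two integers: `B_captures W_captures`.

Move 1: B@(3,3) -> caps B=0 W=0
Move 2: W@(2,1) -> caps B=0 W=0
Move 3: B@(1,0) -> caps B=0 W=0
Move 4: W@(0,1) -> caps B=0 W=0
Move 5: B@(3,0) -> caps B=0 W=0
Move 6: W@(3,1) -> caps B=0 W=0
Move 7: B@(0,0) -> caps B=0 W=0
Move 8: W@(0,2) -> caps B=0 W=0
Move 9: B@(1,3) -> caps B=0 W=0
Move 10: W@(3,2) -> caps B=0 W=0
Move 11: B@(0,3) -> caps B=0 W=0
Move 12: W@(2,0) -> caps B=0 W=1

Answer: 0 1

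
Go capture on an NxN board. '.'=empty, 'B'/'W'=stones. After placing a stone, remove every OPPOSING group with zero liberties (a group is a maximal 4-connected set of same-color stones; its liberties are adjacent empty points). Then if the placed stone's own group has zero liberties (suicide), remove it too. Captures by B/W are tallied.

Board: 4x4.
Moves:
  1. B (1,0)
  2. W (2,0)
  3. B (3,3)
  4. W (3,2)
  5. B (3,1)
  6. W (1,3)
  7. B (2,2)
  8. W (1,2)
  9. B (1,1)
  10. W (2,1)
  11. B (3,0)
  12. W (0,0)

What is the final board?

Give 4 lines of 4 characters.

Move 1: B@(1,0) -> caps B=0 W=0
Move 2: W@(2,0) -> caps B=0 W=0
Move 3: B@(3,3) -> caps B=0 W=0
Move 4: W@(3,2) -> caps B=0 W=0
Move 5: B@(3,1) -> caps B=0 W=0
Move 6: W@(1,3) -> caps B=0 W=0
Move 7: B@(2,2) -> caps B=1 W=0
Move 8: W@(1,2) -> caps B=1 W=0
Move 9: B@(1,1) -> caps B=1 W=0
Move 10: W@(2,1) -> caps B=1 W=0
Move 11: B@(3,0) -> caps B=3 W=0
Move 12: W@(0,0) -> caps B=3 W=0

Answer: W...
BBWW
..B.
BB.B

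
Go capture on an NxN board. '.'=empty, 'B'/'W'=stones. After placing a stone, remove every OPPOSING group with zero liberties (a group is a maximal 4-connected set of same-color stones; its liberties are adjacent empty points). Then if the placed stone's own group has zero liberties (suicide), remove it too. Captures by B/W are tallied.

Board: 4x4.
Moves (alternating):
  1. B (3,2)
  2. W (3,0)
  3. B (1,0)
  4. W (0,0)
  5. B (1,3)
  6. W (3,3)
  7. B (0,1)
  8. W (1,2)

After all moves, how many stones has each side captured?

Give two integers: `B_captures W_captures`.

Move 1: B@(3,2) -> caps B=0 W=0
Move 2: W@(3,0) -> caps B=0 W=0
Move 3: B@(1,0) -> caps B=0 W=0
Move 4: W@(0,0) -> caps B=0 W=0
Move 5: B@(1,3) -> caps B=0 W=0
Move 6: W@(3,3) -> caps B=0 W=0
Move 7: B@(0,1) -> caps B=1 W=0
Move 8: W@(1,2) -> caps B=1 W=0

Answer: 1 0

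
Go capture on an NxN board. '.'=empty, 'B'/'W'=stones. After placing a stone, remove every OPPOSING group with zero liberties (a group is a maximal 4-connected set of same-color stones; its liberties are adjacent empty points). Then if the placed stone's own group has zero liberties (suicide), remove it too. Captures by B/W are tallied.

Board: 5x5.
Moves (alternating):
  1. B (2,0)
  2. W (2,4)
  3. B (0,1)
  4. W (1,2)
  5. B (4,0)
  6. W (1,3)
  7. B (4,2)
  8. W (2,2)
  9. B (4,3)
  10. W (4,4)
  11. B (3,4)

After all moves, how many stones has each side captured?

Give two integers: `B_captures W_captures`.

Answer: 1 0

Derivation:
Move 1: B@(2,0) -> caps B=0 W=0
Move 2: W@(2,4) -> caps B=0 W=0
Move 3: B@(0,1) -> caps B=0 W=0
Move 4: W@(1,2) -> caps B=0 W=0
Move 5: B@(4,0) -> caps B=0 W=0
Move 6: W@(1,3) -> caps B=0 W=0
Move 7: B@(4,2) -> caps B=0 W=0
Move 8: W@(2,2) -> caps B=0 W=0
Move 9: B@(4,3) -> caps B=0 W=0
Move 10: W@(4,4) -> caps B=0 W=0
Move 11: B@(3,4) -> caps B=1 W=0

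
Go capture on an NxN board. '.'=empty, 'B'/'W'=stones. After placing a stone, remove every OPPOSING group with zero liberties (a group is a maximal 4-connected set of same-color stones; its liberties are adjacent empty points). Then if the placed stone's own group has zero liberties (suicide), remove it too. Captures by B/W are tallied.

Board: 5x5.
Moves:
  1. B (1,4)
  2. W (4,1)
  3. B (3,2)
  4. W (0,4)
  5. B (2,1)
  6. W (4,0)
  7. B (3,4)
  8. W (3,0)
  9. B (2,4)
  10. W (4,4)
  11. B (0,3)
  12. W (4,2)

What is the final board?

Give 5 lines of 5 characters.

Answer: ...B.
....B
.B..B
W.B.B
WWW.W

Derivation:
Move 1: B@(1,4) -> caps B=0 W=0
Move 2: W@(4,1) -> caps B=0 W=0
Move 3: B@(3,2) -> caps B=0 W=0
Move 4: W@(0,4) -> caps B=0 W=0
Move 5: B@(2,1) -> caps B=0 W=0
Move 6: W@(4,0) -> caps B=0 W=0
Move 7: B@(3,4) -> caps B=0 W=0
Move 8: W@(3,0) -> caps B=0 W=0
Move 9: B@(2,4) -> caps B=0 W=0
Move 10: W@(4,4) -> caps B=0 W=0
Move 11: B@(0,3) -> caps B=1 W=0
Move 12: W@(4,2) -> caps B=1 W=0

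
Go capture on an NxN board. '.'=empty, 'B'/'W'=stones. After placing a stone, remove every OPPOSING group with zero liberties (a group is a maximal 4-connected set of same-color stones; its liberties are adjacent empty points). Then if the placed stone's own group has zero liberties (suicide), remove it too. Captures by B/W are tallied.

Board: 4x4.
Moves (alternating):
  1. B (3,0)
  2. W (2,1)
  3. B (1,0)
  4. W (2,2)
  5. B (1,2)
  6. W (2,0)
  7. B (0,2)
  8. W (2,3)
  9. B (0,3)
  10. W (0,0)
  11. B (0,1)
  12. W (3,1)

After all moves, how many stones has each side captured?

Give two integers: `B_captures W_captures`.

Move 1: B@(3,0) -> caps B=0 W=0
Move 2: W@(2,1) -> caps B=0 W=0
Move 3: B@(1,0) -> caps B=0 W=0
Move 4: W@(2,2) -> caps B=0 W=0
Move 5: B@(1,2) -> caps B=0 W=0
Move 6: W@(2,0) -> caps B=0 W=0
Move 7: B@(0,2) -> caps B=0 W=0
Move 8: W@(2,3) -> caps B=0 W=0
Move 9: B@(0,3) -> caps B=0 W=0
Move 10: W@(0,0) -> caps B=0 W=0
Move 11: B@(0,1) -> caps B=1 W=0
Move 12: W@(3,1) -> caps B=1 W=1

Answer: 1 1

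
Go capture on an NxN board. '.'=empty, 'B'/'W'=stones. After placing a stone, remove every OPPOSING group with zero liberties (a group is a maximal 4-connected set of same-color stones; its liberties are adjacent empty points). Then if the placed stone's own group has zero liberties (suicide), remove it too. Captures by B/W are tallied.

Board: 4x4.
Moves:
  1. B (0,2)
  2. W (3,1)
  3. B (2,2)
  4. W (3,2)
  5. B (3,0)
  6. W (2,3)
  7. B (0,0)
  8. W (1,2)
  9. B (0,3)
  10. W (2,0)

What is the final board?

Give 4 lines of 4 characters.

Move 1: B@(0,2) -> caps B=0 W=0
Move 2: W@(3,1) -> caps B=0 W=0
Move 3: B@(2,2) -> caps B=0 W=0
Move 4: W@(3,2) -> caps B=0 W=0
Move 5: B@(3,0) -> caps B=0 W=0
Move 6: W@(2,3) -> caps B=0 W=0
Move 7: B@(0,0) -> caps B=0 W=0
Move 8: W@(1,2) -> caps B=0 W=0
Move 9: B@(0,3) -> caps B=0 W=0
Move 10: W@(2,0) -> caps B=0 W=1

Answer: B.BB
..W.
W.BW
.WW.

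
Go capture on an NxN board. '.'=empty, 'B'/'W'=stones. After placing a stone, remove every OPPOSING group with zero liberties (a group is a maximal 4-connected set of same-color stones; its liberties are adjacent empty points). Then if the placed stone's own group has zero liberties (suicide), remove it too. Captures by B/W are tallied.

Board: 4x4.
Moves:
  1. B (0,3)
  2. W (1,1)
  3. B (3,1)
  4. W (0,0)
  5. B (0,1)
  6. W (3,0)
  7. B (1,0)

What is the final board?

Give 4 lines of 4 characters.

Move 1: B@(0,3) -> caps B=0 W=0
Move 2: W@(1,1) -> caps B=0 W=0
Move 3: B@(3,1) -> caps B=0 W=0
Move 4: W@(0,0) -> caps B=0 W=0
Move 5: B@(0,1) -> caps B=0 W=0
Move 6: W@(3,0) -> caps B=0 W=0
Move 7: B@(1,0) -> caps B=1 W=0

Answer: .B.B
BW..
....
WB..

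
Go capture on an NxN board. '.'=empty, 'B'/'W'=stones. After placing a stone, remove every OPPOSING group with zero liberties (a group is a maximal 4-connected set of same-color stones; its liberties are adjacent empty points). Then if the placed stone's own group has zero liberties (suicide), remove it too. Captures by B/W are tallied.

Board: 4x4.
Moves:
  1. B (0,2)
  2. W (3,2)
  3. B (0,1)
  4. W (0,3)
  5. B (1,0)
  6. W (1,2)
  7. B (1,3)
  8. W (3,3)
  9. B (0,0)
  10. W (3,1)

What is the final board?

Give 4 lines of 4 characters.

Answer: BBB.
B.WB
....
.WWW

Derivation:
Move 1: B@(0,2) -> caps B=0 W=0
Move 2: W@(3,2) -> caps B=0 W=0
Move 3: B@(0,1) -> caps B=0 W=0
Move 4: W@(0,3) -> caps B=0 W=0
Move 5: B@(1,0) -> caps B=0 W=0
Move 6: W@(1,2) -> caps B=0 W=0
Move 7: B@(1,3) -> caps B=1 W=0
Move 8: W@(3,3) -> caps B=1 W=0
Move 9: B@(0,0) -> caps B=1 W=0
Move 10: W@(3,1) -> caps B=1 W=0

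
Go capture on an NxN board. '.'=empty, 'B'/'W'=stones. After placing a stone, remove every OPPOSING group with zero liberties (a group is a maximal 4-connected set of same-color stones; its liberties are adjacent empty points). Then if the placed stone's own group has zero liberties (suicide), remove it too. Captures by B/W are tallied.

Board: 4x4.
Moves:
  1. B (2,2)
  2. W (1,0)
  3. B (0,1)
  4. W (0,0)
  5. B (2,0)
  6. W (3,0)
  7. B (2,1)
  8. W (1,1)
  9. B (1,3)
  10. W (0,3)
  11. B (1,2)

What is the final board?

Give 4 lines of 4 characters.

Move 1: B@(2,2) -> caps B=0 W=0
Move 2: W@(1,0) -> caps B=0 W=0
Move 3: B@(0,1) -> caps B=0 W=0
Move 4: W@(0,0) -> caps B=0 W=0
Move 5: B@(2,0) -> caps B=0 W=0
Move 6: W@(3,0) -> caps B=0 W=0
Move 7: B@(2,1) -> caps B=0 W=0
Move 8: W@(1,1) -> caps B=0 W=0
Move 9: B@(1,3) -> caps B=0 W=0
Move 10: W@(0,3) -> caps B=0 W=0
Move 11: B@(1,2) -> caps B=3 W=0

Answer: .B.W
..BB
BBB.
W...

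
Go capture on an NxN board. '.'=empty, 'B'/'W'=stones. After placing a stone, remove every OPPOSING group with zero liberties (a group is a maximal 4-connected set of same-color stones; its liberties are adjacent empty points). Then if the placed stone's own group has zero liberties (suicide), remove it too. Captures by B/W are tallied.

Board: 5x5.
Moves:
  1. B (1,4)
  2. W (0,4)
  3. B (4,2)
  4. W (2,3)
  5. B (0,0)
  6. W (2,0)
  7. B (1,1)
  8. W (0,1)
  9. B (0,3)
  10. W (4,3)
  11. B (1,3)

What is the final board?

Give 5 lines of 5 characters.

Answer: BW.B.
.B.BB
W..W.
.....
..BW.

Derivation:
Move 1: B@(1,4) -> caps B=0 W=0
Move 2: W@(0,4) -> caps B=0 W=0
Move 3: B@(4,2) -> caps B=0 W=0
Move 4: W@(2,3) -> caps B=0 W=0
Move 5: B@(0,0) -> caps B=0 W=0
Move 6: W@(2,0) -> caps B=0 W=0
Move 7: B@(1,1) -> caps B=0 W=0
Move 8: W@(0,1) -> caps B=0 W=0
Move 9: B@(0,3) -> caps B=1 W=0
Move 10: W@(4,3) -> caps B=1 W=0
Move 11: B@(1,3) -> caps B=1 W=0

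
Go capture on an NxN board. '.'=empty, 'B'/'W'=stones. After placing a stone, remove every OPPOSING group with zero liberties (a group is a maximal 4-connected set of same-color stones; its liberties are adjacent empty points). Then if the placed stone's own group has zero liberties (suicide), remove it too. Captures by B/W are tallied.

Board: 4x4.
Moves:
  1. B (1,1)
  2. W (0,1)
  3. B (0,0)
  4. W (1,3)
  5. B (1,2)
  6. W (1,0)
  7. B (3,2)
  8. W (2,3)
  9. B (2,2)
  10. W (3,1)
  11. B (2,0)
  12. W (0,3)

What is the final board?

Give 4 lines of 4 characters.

Move 1: B@(1,1) -> caps B=0 W=0
Move 2: W@(0,1) -> caps B=0 W=0
Move 3: B@(0,0) -> caps B=0 W=0
Move 4: W@(1,3) -> caps B=0 W=0
Move 5: B@(1,2) -> caps B=0 W=0
Move 6: W@(1,0) -> caps B=0 W=1
Move 7: B@(3,2) -> caps B=0 W=1
Move 8: W@(2,3) -> caps B=0 W=1
Move 9: B@(2,2) -> caps B=0 W=1
Move 10: W@(3,1) -> caps B=0 W=1
Move 11: B@(2,0) -> caps B=0 W=1
Move 12: W@(0,3) -> caps B=0 W=1

Answer: .W.W
WBBW
B.BW
.WB.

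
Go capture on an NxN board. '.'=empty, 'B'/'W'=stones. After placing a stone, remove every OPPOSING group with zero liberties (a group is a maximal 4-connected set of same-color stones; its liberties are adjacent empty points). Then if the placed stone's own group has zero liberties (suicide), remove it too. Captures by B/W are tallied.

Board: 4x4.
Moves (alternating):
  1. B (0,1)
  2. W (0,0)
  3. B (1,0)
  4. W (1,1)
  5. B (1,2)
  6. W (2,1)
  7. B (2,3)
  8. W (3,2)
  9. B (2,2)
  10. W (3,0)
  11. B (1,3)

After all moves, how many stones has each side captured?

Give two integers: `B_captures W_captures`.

Answer: 1 0

Derivation:
Move 1: B@(0,1) -> caps B=0 W=0
Move 2: W@(0,0) -> caps B=0 W=0
Move 3: B@(1,0) -> caps B=1 W=0
Move 4: W@(1,1) -> caps B=1 W=0
Move 5: B@(1,2) -> caps B=1 W=0
Move 6: W@(2,1) -> caps B=1 W=0
Move 7: B@(2,3) -> caps B=1 W=0
Move 8: W@(3,2) -> caps B=1 W=0
Move 9: B@(2,2) -> caps B=1 W=0
Move 10: W@(3,0) -> caps B=1 W=0
Move 11: B@(1,3) -> caps B=1 W=0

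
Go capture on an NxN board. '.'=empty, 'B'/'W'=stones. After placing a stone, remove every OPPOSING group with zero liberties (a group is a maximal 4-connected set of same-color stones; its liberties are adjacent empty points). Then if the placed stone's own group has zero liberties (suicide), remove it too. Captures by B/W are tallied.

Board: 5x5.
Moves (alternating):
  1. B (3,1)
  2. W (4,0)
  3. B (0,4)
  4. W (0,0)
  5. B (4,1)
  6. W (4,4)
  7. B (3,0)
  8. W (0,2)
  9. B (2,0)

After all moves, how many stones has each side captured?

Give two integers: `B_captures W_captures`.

Answer: 1 0

Derivation:
Move 1: B@(3,1) -> caps B=0 W=0
Move 2: W@(4,0) -> caps B=0 W=0
Move 3: B@(0,4) -> caps B=0 W=0
Move 4: W@(0,0) -> caps B=0 W=0
Move 5: B@(4,1) -> caps B=0 W=0
Move 6: W@(4,4) -> caps B=0 W=0
Move 7: B@(3,0) -> caps B=1 W=0
Move 8: W@(0,2) -> caps B=1 W=0
Move 9: B@(2,0) -> caps B=1 W=0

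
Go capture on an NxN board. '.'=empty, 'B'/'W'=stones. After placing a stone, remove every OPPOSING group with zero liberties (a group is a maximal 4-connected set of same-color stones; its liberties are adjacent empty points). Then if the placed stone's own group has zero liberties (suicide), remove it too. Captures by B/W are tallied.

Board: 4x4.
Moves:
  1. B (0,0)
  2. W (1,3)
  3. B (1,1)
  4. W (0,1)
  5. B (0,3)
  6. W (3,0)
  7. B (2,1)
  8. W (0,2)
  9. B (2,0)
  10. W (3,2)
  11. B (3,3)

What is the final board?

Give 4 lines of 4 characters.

Answer: BWW.
.B.W
BB..
W.WB

Derivation:
Move 1: B@(0,0) -> caps B=0 W=0
Move 2: W@(1,3) -> caps B=0 W=0
Move 3: B@(1,1) -> caps B=0 W=0
Move 4: W@(0,1) -> caps B=0 W=0
Move 5: B@(0,3) -> caps B=0 W=0
Move 6: W@(3,0) -> caps B=0 W=0
Move 7: B@(2,1) -> caps B=0 W=0
Move 8: W@(0,2) -> caps B=0 W=1
Move 9: B@(2,0) -> caps B=0 W=1
Move 10: W@(3,2) -> caps B=0 W=1
Move 11: B@(3,3) -> caps B=0 W=1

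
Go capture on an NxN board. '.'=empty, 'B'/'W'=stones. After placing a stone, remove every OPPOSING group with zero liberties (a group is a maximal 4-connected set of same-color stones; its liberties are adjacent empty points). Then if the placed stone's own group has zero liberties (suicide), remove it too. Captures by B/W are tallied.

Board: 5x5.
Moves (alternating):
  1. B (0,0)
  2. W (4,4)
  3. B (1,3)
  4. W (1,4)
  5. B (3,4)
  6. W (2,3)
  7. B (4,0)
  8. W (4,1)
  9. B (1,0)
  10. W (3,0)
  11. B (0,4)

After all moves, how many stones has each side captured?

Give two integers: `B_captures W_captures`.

Move 1: B@(0,0) -> caps B=0 W=0
Move 2: W@(4,4) -> caps B=0 W=0
Move 3: B@(1,3) -> caps B=0 W=0
Move 4: W@(1,4) -> caps B=0 W=0
Move 5: B@(3,4) -> caps B=0 W=0
Move 6: W@(2,3) -> caps B=0 W=0
Move 7: B@(4,0) -> caps B=0 W=0
Move 8: W@(4,1) -> caps B=0 W=0
Move 9: B@(1,0) -> caps B=0 W=0
Move 10: W@(3,0) -> caps B=0 W=1
Move 11: B@(0,4) -> caps B=0 W=1

Answer: 0 1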